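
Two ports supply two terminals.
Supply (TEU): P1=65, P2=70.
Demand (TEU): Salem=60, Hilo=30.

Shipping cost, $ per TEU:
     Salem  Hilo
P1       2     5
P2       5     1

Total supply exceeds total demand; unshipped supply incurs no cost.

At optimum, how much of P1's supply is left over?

5

An optimal plan:
  P1->Salem: 60 × $2 = $120
  P2->Hilo: 30 × $1 = $30
Total cost = $150.
P1 ships 60 of its 65, leaving 5.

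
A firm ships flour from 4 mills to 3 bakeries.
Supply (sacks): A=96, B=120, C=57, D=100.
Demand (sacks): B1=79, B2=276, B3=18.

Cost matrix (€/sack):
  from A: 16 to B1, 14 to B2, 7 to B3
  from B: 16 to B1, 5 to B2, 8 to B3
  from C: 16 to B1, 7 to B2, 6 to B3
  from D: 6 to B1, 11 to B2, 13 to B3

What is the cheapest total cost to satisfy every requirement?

Optimal allocation:
  A to B2: 78 × €14 = €1092
  A to B3: 18 × €7 = €126
  B to B2: 120 × €5 = €600
  C to B2: 57 × €7 = €399
  D to B1: 79 × €6 = €474
  D to B2: 21 × €11 = €231
Total = 1092 + 126 + 600 + 399 + 474 + 231 = €2922.
(Supply check: A ships 96; B ships 120; C ships 57; D ships 100.)

2922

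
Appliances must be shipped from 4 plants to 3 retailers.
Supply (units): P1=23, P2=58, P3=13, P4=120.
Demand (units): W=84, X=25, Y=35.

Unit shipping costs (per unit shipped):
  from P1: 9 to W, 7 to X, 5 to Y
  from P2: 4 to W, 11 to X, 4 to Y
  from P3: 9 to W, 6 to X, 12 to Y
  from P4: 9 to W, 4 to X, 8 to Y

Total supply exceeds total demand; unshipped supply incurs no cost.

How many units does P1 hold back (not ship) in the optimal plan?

Minimum-cost shipments:
  P1->Y: 23 × 5 = 115
  P2->W: 58 × 4 = 232
  P3->W: 13 × 9 = 117
  P4->W: 13 × 9 = 117
  P4->X: 25 × 4 = 100
  P4->Y: 12 × 8 = 96
Total cost = 777.
P1 ships 23 of its 23, leaving 0.

0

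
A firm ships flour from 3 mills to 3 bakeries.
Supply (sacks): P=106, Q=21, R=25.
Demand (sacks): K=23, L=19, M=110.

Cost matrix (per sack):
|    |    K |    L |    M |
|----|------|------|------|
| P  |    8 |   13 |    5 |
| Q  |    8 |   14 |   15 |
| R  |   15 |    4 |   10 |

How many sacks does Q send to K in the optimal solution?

Solving gives:
  P→K: 2 × 8 = 16
  P→M: 104 × 5 = 520
  Q→K: 21 × 8 = 168
  R→L: 19 × 4 = 76
  R→M: 6 × 10 = 60
Total cost = 840.
So Q→K carries 21 sacks.

21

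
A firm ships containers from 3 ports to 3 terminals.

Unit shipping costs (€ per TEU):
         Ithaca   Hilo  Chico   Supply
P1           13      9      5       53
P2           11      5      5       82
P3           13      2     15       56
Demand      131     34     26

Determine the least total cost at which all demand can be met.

1737

One minimum-cost allocation:
  P1–Ithaca: 27 × €13 = €351
  P1–Chico: 26 × €5 = €130
  P2–Ithaca: 82 × €11 = €902
  P3–Ithaca: 22 × €13 = €286
  P3–Hilo: 34 × €2 = €68
Total = 351 + 130 + 902 + 286 + 68 = €1737.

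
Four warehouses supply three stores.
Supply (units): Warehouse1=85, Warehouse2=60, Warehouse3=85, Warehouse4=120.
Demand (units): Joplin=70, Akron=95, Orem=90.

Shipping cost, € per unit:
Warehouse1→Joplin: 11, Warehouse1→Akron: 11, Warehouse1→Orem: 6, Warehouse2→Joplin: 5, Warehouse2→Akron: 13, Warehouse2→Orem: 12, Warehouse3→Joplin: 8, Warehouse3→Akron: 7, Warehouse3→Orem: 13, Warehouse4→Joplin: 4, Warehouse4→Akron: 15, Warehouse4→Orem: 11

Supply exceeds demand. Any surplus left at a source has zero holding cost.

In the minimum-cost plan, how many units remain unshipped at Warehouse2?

50

Minimum-cost shipments:
  Warehouse1–Orem: 85 units
  Warehouse2–Akron: 10 units
  Warehouse3–Akron: 85 units
  Warehouse4–Joplin: 70 units
  Warehouse4–Orem: 5 units
Total cost = €1570.
Warehouse2 ships 10 of its 60, leaving 50.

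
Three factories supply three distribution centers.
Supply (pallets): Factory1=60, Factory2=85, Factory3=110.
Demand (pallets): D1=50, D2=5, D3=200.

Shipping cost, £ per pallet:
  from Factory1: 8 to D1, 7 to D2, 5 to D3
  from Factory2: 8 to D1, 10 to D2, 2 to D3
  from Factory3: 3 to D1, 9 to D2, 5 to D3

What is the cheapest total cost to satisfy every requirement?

930

A cheapest plan:
  Factory1→D2: 5 × £7 = £35
  Factory1→D3: 55 × £5 = £275
  Factory2→D3: 85 × £2 = £170
  Factory3→D1: 50 × £3 = £150
  Factory3→D3: 60 × £5 = £300
Total = 35 + 275 + 170 + 150 + 300 = £930.
(Supply check: Factory1 ships 60; Factory2 ships 85; Factory3 ships 110.)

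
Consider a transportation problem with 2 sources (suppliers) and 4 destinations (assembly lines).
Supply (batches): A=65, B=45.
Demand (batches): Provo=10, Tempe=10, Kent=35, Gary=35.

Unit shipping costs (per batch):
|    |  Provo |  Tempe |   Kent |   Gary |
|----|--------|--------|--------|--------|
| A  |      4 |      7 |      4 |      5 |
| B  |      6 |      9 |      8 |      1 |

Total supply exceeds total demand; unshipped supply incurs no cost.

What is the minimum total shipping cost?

A cheapest plan:
  A->Provo: 10 × 4 = 40
  A->Tempe: 10 × 7 = 70
  A->Kent: 35 × 4 = 140
  B->Gary: 35 × 1 = 35
Total = 40 + 70 + 140 + 35 = 285.
(Supply check: A ships 55; B ships 35.)

285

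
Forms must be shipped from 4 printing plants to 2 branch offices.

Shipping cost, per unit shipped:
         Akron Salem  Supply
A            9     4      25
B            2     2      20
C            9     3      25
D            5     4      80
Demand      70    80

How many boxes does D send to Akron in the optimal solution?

Solving gives:
  A→Salem: 25 × 4 = 100
  B→Akron: 20 × 2 = 40
  C→Salem: 25 × 3 = 75
  D→Akron: 50 × 5 = 250
  D→Salem: 30 × 4 = 120
Total cost = 585.
So D→Akron carries 50 boxes.

50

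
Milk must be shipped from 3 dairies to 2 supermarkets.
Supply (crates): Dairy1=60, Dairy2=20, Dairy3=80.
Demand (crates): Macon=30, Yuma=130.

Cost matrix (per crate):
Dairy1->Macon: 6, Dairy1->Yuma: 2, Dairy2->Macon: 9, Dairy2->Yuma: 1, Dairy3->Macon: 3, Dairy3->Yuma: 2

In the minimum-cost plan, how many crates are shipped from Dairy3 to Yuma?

50

The minimum-cost plan:
  Dairy1->Yuma: 60 crates
  Dairy2->Yuma: 20 crates
  Dairy3->Macon: 30 crates
  Dairy3->Yuma: 50 crates
Total cost = 330.
So Dairy3→Yuma carries 50 crates.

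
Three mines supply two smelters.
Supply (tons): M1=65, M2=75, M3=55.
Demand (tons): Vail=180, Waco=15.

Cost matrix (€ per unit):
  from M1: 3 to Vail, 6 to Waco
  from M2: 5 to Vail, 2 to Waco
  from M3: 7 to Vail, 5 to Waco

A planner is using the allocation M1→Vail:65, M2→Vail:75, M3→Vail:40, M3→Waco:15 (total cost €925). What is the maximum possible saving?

15

Current plan cost = 65·3 + 75·5 + 40·7 + 15·5 = €925.
Optimal plan:
  M1->Vail: 65 × €3 = €195
  M2->Vail: 60 × €5 = €300
  M2->Waco: 15 × €2 = €30
  M3->Vail: 55 × €7 = €385
Optimal cost = €910.
Saving = 925 − 910 = €15.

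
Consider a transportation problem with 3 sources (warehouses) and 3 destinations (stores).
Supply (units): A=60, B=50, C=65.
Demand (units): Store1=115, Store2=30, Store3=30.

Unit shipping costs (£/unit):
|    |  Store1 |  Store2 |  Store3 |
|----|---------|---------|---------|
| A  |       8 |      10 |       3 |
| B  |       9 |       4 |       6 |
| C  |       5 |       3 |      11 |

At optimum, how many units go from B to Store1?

20

The minimum-cost plan:
  A->Store1: 30 × £8 = £240
  A->Store3: 30 × £3 = £90
  B->Store1: 20 × £9 = £180
  B->Store2: 30 × £4 = £120
  C->Store1: 65 × £5 = £325
Total cost = £955.
So B→Store1 carries 20 units.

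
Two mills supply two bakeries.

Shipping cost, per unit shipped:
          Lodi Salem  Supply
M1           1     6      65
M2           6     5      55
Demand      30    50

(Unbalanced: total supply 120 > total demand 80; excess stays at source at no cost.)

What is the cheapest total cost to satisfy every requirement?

Optimal allocation:
  M1→Lodi: 30 sacks
  M2→Salem: 50 sacks
Total cost = 280.
(Supply check: M1 ships 30; M2 ships 50.)

280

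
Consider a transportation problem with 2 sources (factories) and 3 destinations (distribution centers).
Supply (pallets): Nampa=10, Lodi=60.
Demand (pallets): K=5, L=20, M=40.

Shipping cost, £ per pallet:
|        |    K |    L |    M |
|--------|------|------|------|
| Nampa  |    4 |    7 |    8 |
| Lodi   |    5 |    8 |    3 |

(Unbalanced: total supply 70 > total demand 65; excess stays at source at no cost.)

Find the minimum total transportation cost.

A cheapest plan:
  Nampa–L: 10 × £7 = £70
  Lodi–K: 5 × £5 = £25
  Lodi–L: 10 × £8 = £80
  Lodi–M: 40 × £3 = £120
Total = 70 + 25 + 80 + 120 = £295.
(Supply check: Nampa ships 10; Lodi ships 55.)

295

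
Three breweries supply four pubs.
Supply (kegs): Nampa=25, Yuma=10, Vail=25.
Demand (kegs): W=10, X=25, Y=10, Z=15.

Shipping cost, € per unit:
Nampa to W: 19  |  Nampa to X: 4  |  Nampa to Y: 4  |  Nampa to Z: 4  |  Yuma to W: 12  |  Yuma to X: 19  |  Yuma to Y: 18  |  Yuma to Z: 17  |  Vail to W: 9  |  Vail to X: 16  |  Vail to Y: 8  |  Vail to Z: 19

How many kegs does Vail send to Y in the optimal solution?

Solving gives:
  Nampa->X: 20 × €4 = €80
  Nampa->Z: 5 × €4 = €20
  Yuma->Z: 10 × €17 = €170
  Vail->W: 10 × €9 = €90
  Vail->X: 5 × €16 = €80
  Vail->Y: 10 × €8 = €80
Total cost = €520.
So Vail→Y carries 10 kegs.

10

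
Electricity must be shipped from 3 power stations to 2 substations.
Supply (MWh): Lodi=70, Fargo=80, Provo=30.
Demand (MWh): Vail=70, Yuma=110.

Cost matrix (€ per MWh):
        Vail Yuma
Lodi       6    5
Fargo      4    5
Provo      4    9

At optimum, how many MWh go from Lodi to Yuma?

Optimal shipments:
  Lodi→Yuma: 70 × €5 = €350
  Fargo→Vail: 40 × €4 = €160
  Fargo→Yuma: 40 × €5 = €200
  Provo→Vail: 30 × €4 = €120
Total cost = €830.
So Lodi→Yuma carries 70 MWh.

70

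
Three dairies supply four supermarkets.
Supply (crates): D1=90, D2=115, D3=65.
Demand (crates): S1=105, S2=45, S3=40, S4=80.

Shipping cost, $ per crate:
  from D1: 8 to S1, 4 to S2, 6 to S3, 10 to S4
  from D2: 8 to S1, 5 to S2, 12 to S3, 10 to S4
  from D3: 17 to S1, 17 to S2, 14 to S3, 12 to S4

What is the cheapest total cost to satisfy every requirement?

One minimum-cost allocation:
  D1 to S2: 45 × $4 = $180
  D1 to S3: 40 × $6 = $240
  D1 to S4: 5 × $10 = $50
  D2 to S1: 105 × $8 = $840
  D2 to S4: 10 × $10 = $100
  D3 to S4: 65 × $12 = $780
Total = 180 + 240 + 50 + 840 + 100 + 780 = $2190.

2190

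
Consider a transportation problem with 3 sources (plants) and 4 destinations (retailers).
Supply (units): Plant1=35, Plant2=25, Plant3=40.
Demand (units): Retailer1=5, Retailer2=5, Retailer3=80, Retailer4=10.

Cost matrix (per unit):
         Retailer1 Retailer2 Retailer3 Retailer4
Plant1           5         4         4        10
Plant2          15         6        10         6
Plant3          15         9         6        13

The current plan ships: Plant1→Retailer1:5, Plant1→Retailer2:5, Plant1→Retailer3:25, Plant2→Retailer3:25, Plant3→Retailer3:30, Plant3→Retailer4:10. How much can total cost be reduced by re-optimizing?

130

Current plan cost = 5·5 + 5·4 + 25·4 + 25·10 + 30·6 + 10·13 = 705.
Optimal plan:
  Plant1 to Retailer1: 5 units
  Plant1 to Retailer3: 30 units
  Plant2 to Retailer2: 5 units
  Plant2 to Retailer3: 10 units
  Plant2 to Retailer4: 10 units
  Plant3 to Retailer3: 40 units
Optimal cost = 575.
Saving = 705 − 575 = 130.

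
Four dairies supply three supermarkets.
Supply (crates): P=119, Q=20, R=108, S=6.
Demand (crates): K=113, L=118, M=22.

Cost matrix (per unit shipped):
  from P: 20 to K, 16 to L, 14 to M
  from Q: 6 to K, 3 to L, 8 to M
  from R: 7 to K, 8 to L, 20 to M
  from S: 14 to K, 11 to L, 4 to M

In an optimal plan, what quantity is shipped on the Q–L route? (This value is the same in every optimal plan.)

The minimum-cost plan:
  P->L: 103 × 16 = 1648
  P->M: 16 × 14 = 224
  Q->K: 5 × 6 = 30
  Q->L: 15 × 3 = 45
  R->K: 108 × 7 = 756
  S->M: 6 × 4 = 24
Total cost = 2727.
So Q→L carries 15 crates.

15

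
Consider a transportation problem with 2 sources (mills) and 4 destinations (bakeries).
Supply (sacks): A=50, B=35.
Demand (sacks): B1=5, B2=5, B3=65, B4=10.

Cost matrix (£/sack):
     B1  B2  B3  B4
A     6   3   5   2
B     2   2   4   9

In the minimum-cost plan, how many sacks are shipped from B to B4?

0

Optimal shipments:
  A to B2: 5 sacks
  A to B3: 35 sacks
  A to B4: 10 sacks
  B to B1: 5 sacks
  B to B3: 30 sacks
Total cost = £340.
The route B→B4 is not used.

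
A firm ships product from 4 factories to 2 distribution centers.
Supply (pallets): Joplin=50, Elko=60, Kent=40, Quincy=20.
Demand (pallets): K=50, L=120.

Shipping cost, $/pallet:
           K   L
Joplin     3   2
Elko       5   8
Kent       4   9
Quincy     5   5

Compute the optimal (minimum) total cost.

A cheapest plan:
  Joplin→L: 50 × $2 = $100
  Elko→K: 10 × $5 = $50
  Elko→L: 50 × $8 = $400
  Kent→K: 40 × $4 = $160
  Quincy→L: 20 × $5 = $100
Total = 100 + 50 + 400 + 160 + 100 = $810.

810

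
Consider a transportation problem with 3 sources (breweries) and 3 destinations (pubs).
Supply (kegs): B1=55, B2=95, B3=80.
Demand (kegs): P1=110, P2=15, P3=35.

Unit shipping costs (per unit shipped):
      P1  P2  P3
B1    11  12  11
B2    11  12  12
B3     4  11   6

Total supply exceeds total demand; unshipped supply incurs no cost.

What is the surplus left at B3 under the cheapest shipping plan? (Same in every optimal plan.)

An optimal plan:
  B1 to P2: 15 kegs
  B1 to P3: 35 kegs
  B2 to P1: 30 kegs
  B3 to P1: 80 kegs
Total cost = 1215.
B3 ships 80 of its 80, leaving 0.

0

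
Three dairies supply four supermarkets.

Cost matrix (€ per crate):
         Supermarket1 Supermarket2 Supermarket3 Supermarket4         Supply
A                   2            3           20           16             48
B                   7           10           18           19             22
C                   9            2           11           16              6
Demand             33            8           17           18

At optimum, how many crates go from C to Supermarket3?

6

The minimum-cost plan:
  A->Supermarket1: 33 × €2 = €66
  A->Supermarket2: 8 × €3 = €24
  A->Supermarket4: 7 × €16 = €112
  B->Supermarket3: 11 × €18 = €198
  B->Supermarket4: 11 × €19 = €209
  C->Supermarket3: 6 × €11 = €66
Total cost = €675.
So C→Supermarket3 carries 6 crates.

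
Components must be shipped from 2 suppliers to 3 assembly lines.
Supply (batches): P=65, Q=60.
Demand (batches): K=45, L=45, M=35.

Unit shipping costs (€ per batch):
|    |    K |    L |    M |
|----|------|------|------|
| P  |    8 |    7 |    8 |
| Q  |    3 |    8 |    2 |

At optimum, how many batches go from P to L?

45

Optimal shipments:
  P->K: 20 × €8 = €160
  P->L: 45 × €7 = €315
  Q->K: 25 × €3 = €75
  Q->M: 35 × €2 = €70
Total cost = €620.
So P→L carries 45 batches.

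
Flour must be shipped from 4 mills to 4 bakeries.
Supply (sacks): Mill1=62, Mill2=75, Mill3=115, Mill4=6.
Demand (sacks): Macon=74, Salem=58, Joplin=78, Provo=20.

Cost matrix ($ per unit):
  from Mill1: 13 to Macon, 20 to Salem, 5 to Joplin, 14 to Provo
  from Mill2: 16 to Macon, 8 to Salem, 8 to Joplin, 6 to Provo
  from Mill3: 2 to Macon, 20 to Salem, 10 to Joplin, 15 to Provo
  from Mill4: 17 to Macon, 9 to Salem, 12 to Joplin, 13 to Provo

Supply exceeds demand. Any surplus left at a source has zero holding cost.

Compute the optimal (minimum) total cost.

A cheapest plan:
  Mill1 to Joplin: 62 × $5 = $310
  Mill2 to Salem: 52 × $8 = $416
  Mill2 to Joplin: 3 × $8 = $24
  Mill2 to Provo: 20 × $6 = $120
  Mill3 to Macon: 74 × $2 = $148
  Mill3 to Joplin: 13 × $10 = $130
  Mill4 to Salem: 6 × $9 = $54
Total = 310 + 416 + 24 + 120 + 148 + 130 + 54 = $1202.

1202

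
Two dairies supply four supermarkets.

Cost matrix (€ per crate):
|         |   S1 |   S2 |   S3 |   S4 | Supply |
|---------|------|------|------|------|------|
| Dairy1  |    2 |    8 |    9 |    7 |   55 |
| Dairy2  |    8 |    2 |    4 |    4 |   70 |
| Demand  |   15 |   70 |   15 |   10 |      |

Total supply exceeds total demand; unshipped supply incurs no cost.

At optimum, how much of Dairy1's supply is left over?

An optimal plan:
  Dairy1 to S1: 15 × €2 = €30
  Dairy1 to S3: 15 × €9 = €135
  Dairy1 to S4: 10 × €7 = €70
  Dairy2 to S2: 70 × €2 = €140
Total cost = €375.
Dairy1 ships 40 of its 55, leaving 15.

15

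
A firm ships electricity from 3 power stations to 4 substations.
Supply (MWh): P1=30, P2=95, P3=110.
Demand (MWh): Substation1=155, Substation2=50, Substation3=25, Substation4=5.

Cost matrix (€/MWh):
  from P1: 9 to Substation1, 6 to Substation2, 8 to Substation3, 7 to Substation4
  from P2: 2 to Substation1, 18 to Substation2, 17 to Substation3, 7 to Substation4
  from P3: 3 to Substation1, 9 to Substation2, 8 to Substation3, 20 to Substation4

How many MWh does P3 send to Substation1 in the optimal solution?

65

Optimal shipments:
  P1->Substation2: 30 × €6 = €180
  P2->Substation1: 90 × €2 = €180
  P2->Substation4: 5 × €7 = €35
  P3->Substation1: 65 × €3 = €195
  P3->Substation2: 20 × €9 = €180
  P3->Substation3: 25 × €8 = €200
Total cost = €970.
So P3→Substation1 carries 65 MWh.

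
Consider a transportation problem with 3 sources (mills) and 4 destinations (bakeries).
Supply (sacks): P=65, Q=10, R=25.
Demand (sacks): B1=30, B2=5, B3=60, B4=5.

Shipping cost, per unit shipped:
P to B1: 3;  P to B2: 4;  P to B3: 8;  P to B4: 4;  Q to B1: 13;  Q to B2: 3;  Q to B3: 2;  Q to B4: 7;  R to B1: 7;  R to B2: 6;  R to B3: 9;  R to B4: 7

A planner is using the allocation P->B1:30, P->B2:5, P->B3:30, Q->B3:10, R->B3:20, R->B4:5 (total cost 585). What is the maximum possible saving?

Current plan cost = 30·3 + 5·4 + 30·8 + 10·2 + 20·9 + 5·7 = 585.
Optimal plan:
  P->B1: 30 × 3 = 90
  P->B2: 5 × 4 = 20
  P->B3: 25 × 8 = 200
  P->B4: 5 × 4 = 20
  Q->B3: 10 × 2 = 20
  R->B3: 25 × 9 = 225
Optimal cost = 575.
Saving = 585 − 575 = 10.

10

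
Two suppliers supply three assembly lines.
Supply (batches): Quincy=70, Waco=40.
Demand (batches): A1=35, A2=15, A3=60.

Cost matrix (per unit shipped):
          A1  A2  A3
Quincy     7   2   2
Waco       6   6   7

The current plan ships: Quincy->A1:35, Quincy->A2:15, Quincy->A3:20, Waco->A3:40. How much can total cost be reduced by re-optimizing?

215

Current plan cost = 35·7 + 15·2 + 20·2 + 40·7 = 595.
Optimal plan:
  Quincy to A2: 10 batches
  Quincy to A3: 60 batches
  Waco to A1: 35 batches
  Waco to A2: 5 batches
Optimal cost = 380.
Saving = 595 − 380 = 215.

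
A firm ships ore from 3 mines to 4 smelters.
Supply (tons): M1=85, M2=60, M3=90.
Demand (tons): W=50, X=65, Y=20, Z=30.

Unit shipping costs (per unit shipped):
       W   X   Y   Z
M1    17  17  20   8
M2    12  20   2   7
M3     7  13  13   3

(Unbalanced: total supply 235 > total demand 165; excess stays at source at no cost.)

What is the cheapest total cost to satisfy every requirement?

1545

An optimal shipping plan:
  M1→X: 55 × 17 = 935
  M2→Y: 20 × 2 = 40
  M3→W: 50 × 7 = 350
  M3→X: 10 × 13 = 130
  M3→Z: 30 × 3 = 90
Total = 935 + 40 + 350 + 130 + 90 = 1545.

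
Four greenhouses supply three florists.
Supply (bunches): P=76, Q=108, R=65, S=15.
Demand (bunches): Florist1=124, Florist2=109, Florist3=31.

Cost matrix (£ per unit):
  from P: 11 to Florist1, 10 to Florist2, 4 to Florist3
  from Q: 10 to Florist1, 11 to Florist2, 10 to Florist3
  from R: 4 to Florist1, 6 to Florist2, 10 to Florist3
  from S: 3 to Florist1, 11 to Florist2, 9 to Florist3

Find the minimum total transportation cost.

2023

An optimal shipping plan:
  P->Florist2: 45 × £10 = £450
  P->Florist3: 31 × £4 = £124
  Q->Florist1: 44 × £10 = £440
  Q->Florist2: 64 × £11 = £704
  R->Florist1: 65 × £4 = £260
  S->Florist1: 15 × £3 = £45
Total = 450 + 124 + 440 + 704 + 260 + 45 = £2023.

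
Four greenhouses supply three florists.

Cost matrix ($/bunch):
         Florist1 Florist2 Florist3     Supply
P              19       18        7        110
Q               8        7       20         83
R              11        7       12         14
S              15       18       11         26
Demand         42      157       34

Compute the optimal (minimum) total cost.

Optimal allocation:
  P→Florist2: 76 × $18 = $1368
  P→Florist3: 34 × $7 = $238
  Q→Florist1: 16 × $8 = $128
  Q→Florist2: 67 × $7 = $469
  R→Florist2: 14 × $7 = $98
  S→Florist1: 26 × $15 = $390
Total = 1368 + 238 + 128 + 469 + 98 + 390 = $2691.

2691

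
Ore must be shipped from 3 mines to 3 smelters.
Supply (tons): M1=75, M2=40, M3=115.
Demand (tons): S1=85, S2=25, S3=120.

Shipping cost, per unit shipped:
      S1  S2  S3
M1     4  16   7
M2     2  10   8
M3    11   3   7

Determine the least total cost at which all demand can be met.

Optimal allocation:
  M1→S1: 45 × 4 = 180
  M1→S3: 30 × 7 = 210
  M2→S1: 40 × 2 = 80
  M3→S2: 25 × 3 = 75
  M3→S3: 90 × 7 = 630
Total = 180 + 210 + 80 + 75 + 630 = 1175.

1175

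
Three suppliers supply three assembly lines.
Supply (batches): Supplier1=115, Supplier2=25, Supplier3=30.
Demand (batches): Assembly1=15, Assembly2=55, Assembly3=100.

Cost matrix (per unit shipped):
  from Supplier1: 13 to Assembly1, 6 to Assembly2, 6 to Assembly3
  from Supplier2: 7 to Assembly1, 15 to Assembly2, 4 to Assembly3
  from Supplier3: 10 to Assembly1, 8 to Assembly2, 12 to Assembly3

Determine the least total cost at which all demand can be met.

1060

One minimum-cost allocation:
  Supplier1 to Assembly2: 40 batches
  Supplier1 to Assembly3: 75 batches
  Supplier2 to Assembly3: 25 batches
  Supplier3 to Assembly1: 15 batches
  Supplier3 to Assembly2: 15 batches
Total cost = 1060.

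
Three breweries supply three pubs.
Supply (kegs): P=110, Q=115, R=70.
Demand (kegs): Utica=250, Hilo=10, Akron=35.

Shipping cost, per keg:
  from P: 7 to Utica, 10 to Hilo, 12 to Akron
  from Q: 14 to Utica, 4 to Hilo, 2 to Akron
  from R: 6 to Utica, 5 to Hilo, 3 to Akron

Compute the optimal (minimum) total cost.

An optimal shipping plan:
  P–Utica: 110 kegs
  Q–Utica: 70 kegs
  Q–Hilo: 10 kegs
  Q–Akron: 35 kegs
  R–Utica: 70 kegs
Total cost = 2280.

2280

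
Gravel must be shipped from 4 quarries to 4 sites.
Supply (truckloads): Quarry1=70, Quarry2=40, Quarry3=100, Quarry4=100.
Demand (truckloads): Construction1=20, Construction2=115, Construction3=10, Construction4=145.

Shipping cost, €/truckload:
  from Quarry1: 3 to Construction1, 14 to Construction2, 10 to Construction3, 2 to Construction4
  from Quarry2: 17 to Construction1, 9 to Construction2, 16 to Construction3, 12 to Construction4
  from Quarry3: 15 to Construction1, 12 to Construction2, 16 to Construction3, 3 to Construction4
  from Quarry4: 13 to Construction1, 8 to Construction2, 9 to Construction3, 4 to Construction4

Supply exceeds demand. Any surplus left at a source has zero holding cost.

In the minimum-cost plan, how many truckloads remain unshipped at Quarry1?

0

Minimum-cost shipments:
  Quarry1–Construction1: 20 × €3 = €60
  Quarry1–Construction4: 50 × €2 = €100
  Quarry2–Construction2: 25 × €9 = €225
  Quarry3–Construction4: 95 × €3 = €285
  Quarry4–Construction2: 90 × €8 = €720
  Quarry4–Construction3: 10 × €9 = €90
Total cost = €1480.
Quarry1 ships 70 of its 70, leaving 0.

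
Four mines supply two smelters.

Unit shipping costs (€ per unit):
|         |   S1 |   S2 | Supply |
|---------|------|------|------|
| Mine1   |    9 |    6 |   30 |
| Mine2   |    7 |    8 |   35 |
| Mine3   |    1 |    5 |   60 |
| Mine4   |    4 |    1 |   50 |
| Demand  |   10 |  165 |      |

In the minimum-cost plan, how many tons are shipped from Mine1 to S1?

Optimal shipments:
  Mine1→S2: 30 tons
  Mine2→S2: 35 tons
  Mine3→S1: 10 tons
  Mine3→S2: 50 tons
  Mine4→S2: 50 tons
Total cost = €770.
The route Mine1→S1 is not used.

0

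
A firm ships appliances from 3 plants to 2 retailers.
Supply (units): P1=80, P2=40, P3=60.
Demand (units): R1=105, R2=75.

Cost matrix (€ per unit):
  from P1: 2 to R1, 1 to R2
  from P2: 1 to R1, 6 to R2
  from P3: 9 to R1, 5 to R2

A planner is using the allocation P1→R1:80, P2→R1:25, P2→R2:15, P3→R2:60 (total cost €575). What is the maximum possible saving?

Current plan cost = 80·2 + 25·1 + 15·6 + 60·5 = €575.
Optimal plan:
  P1→R1: 65 × €2 = €130
  P1→R2: 15 × €1 = €15
  P2→R1: 40 × €1 = €40
  P3→R2: 60 × €5 = €300
Optimal cost = €485.
Saving = 575 − 485 = €90.

90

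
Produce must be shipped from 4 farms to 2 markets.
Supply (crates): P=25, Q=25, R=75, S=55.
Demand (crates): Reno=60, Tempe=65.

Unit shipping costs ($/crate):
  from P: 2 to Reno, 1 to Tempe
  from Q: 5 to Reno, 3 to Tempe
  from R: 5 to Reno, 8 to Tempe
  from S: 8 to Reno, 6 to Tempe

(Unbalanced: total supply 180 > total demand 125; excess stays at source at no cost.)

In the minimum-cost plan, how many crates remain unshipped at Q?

0

Minimum-cost shipments:
  P to Tempe: 25 × $1 = $25
  Q to Tempe: 25 × $3 = $75
  R to Reno: 60 × $5 = $300
  S to Tempe: 15 × $6 = $90
Total cost = $490.
Q ships 25 of its 25, leaving 0.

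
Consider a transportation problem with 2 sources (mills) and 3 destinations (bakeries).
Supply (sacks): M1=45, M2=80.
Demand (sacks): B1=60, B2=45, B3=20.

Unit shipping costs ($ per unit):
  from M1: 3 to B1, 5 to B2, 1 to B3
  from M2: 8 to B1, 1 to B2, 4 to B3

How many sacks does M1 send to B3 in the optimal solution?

Solving gives:
  M1→B1: 45 × $3 = $135
  M2→B1: 15 × $8 = $120
  M2→B2: 45 × $1 = $45
  M2→B3: 20 × $4 = $80
Total cost = $380.
The route M1→B3 is not used.

0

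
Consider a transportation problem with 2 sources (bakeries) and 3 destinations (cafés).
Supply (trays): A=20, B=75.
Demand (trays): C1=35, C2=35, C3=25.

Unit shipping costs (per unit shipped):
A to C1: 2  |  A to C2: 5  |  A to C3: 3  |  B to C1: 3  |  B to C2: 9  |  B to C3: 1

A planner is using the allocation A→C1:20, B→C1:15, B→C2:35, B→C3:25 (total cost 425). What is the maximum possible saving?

60

Current plan cost = 20·2 + 15·3 + 35·9 + 25·1 = 425.
Optimal plan:
  A–C2: 20 × 5 = 100
  B–C1: 35 × 3 = 105
  B–C2: 15 × 9 = 135
  B–C3: 25 × 1 = 25
Optimal cost = 365.
Saving = 425 − 365 = 60.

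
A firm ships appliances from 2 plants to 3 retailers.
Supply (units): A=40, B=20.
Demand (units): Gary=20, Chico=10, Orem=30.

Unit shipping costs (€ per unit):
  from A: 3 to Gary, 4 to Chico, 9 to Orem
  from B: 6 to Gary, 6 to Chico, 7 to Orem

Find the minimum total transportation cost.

330

An optimal shipping plan:
  A->Gary: 20 units
  A->Chico: 10 units
  A->Orem: 10 units
  B->Orem: 20 units
Total cost = €330.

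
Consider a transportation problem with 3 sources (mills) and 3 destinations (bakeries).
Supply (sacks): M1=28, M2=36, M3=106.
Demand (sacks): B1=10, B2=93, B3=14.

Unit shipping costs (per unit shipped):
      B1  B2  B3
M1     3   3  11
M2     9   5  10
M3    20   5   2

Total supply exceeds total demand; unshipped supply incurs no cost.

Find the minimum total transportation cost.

487

Optimal allocation:
  M1 to B1: 10 × 3 = 30
  M1 to B2: 18 × 3 = 54
  M2 to B2: 36 × 5 = 180
  M3 to B2: 39 × 5 = 195
  M3 to B3: 14 × 2 = 28
Total = 30 + 54 + 180 + 195 + 28 = 487.
(Supply check: M1 ships 28; M2 ships 36; M3 ships 53.)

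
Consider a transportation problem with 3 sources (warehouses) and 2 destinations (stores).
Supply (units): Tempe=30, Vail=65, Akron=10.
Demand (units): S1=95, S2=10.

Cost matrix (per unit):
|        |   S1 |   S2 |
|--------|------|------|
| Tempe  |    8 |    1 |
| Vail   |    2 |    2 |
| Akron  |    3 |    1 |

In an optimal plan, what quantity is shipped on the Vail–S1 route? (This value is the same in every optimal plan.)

Solving gives:
  Tempe→S1: 20 × 8 = 160
  Tempe→S2: 10 × 1 = 10
  Vail→S1: 65 × 2 = 130
  Akron→S1: 10 × 3 = 30
Total cost = 330.
So Vail→S1 carries 65 units.

65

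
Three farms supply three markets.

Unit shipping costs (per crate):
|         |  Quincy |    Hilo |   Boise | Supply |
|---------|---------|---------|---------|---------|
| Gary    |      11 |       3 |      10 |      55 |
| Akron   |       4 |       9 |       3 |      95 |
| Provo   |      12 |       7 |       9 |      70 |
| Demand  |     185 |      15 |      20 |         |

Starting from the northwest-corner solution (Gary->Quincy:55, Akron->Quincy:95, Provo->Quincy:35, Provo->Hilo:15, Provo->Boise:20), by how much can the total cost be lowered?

45

Current plan cost = 55·11 + 95·4 + 35·12 + 15·7 + 20·9 = 1690.
Optimal plan:
  Gary–Quincy: 40 × 11 = 440
  Gary–Hilo: 15 × 3 = 45
  Akron–Quincy: 95 × 4 = 380
  Provo–Quincy: 50 × 12 = 600
  Provo–Boise: 20 × 9 = 180
Optimal cost = 1645.
Saving = 1690 − 1645 = 45.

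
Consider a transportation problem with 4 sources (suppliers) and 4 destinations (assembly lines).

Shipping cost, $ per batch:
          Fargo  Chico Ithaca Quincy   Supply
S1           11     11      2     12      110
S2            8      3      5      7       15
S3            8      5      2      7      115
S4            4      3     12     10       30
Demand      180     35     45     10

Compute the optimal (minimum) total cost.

One minimum-cost allocation:
  S1->Fargo: 65 × $11 = $715
  S1->Ithaca: 45 × $2 = $90
  S2->Chico: 15 × $3 = $45
  S3->Fargo: 85 × $8 = $680
  S3->Chico: 20 × $5 = $100
  S3->Quincy: 10 × $7 = $70
  S4->Fargo: 30 × $4 = $120
Total = 715 + 90 + 45 + 680 + 100 + 70 + 120 = $1820.

1820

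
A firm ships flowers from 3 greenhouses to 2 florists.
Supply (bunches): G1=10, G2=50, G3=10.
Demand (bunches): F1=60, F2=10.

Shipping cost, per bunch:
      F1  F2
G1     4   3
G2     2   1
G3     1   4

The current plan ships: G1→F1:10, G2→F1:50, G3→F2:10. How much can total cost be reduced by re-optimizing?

40

Current plan cost = 10·4 + 50·2 + 10·4 = 180.
Optimal plan:
  G1–F1: 10 × 4 = 40
  G2–F1: 40 × 2 = 80
  G2–F2: 10 × 1 = 10
  G3–F1: 10 × 1 = 10
Optimal cost = 140.
Saving = 180 − 140 = 40.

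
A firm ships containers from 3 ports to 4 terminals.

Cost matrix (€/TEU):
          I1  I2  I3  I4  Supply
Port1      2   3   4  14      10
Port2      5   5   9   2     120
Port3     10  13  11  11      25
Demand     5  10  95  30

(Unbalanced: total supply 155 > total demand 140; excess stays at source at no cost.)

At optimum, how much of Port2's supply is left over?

0

An optimal plan:
  Port1 to I3: 10 × €4 = €40
  Port2 to I1: 5 × €5 = €25
  Port2 to I2: 10 × €5 = €50
  Port2 to I3: 75 × €9 = €675
  Port2 to I4: 30 × €2 = €60
  Port3 to I3: 10 × €11 = €110
Total cost = €960.
Port2 ships 120 of its 120, leaving 0.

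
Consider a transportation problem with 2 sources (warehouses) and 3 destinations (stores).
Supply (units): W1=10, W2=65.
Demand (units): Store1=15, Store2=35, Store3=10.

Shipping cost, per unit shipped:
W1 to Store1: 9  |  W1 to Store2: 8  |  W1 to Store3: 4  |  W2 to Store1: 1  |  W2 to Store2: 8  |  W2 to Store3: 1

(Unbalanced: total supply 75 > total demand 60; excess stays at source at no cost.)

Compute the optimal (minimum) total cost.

An optimal shipping plan:
  W1–Store2: 10 × 8 = 80
  W2–Store1: 15 × 1 = 15
  W2–Store2: 25 × 8 = 200
  W2–Store3: 10 × 1 = 10
Total = 80 + 15 + 200 + 10 = 305.

305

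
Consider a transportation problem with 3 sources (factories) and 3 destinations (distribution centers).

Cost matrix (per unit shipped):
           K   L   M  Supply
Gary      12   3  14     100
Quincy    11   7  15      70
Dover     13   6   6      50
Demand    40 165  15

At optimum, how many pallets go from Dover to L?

Optimal shipments:
  Gary->L: 100 × 3 = 300
  Quincy->K: 40 × 11 = 440
  Quincy->L: 30 × 7 = 210
  Dover->L: 35 × 6 = 210
  Dover->M: 15 × 6 = 90
Total cost = 1250.
So Dover→L carries 35 pallets.

35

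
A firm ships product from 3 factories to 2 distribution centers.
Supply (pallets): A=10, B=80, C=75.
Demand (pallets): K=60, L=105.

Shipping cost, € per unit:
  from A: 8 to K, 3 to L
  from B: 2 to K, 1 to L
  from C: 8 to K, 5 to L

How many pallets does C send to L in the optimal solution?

Solving gives:
  A to L: 10 × €3 = €30
  B to K: 60 × €2 = €120
  B to L: 20 × €1 = €20
  C to L: 75 × €5 = €375
Total cost = €545.
So C→L carries 75 pallets.

75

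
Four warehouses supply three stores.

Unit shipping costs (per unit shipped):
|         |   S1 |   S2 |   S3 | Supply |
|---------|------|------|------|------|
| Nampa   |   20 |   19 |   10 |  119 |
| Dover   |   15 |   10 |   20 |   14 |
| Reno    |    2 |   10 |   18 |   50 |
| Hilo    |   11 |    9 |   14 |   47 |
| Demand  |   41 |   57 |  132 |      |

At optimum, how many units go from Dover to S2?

14

Solving gives:
  Nampa to S3: 119 × 10 = 1190
  Dover to S2: 14 × 10 = 140
  Reno to S1: 41 × 2 = 82
  Reno to S2: 9 × 10 = 90
  Hilo to S2: 34 × 9 = 306
  Hilo to S3: 13 × 14 = 182
Total cost = 1990.
So Dover→S2 carries 14 units.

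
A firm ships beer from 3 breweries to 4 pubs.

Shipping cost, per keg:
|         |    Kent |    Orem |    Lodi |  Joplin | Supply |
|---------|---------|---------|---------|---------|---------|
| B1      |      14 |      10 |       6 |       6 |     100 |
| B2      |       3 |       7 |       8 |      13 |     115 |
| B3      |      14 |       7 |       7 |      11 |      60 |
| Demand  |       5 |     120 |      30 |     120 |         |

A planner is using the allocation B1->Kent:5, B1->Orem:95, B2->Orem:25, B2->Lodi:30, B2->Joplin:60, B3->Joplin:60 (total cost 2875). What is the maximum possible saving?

990

Current plan cost = 5·14 + 95·10 + 25·7 + 30·8 + 60·13 + 60·11 = 2875.
Optimal plan:
  B1 to Joplin: 100 × 6 = 600
  B2 to Kent: 5 × 3 = 15
  B2 to Orem: 110 × 7 = 770
  B3 to Orem: 10 × 7 = 70
  B3 to Lodi: 30 × 7 = 210
  B3 to Joplin: 20 × 11 = 220
Optimal cost = 1885.
Saving = 2875 − 1885 = 990.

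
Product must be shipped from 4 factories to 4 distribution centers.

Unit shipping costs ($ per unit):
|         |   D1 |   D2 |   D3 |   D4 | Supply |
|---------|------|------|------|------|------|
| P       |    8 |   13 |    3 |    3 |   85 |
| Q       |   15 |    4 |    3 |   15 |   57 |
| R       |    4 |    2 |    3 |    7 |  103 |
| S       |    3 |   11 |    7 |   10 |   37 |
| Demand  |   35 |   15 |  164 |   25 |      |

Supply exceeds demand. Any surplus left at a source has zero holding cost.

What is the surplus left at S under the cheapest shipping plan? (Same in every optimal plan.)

Minimum-cost shipments:
  P to D3: 60 × $3 = $180
  P to D4: 25 × $3 = $75
  Q to D3: 16 × $3 = $48
  R to D2: 15 × $2 = $30
  R to D3: 88 × $3 = $264
  S to D1: 35 × $3 = $105
Total cost = $702.
S ships 35 of its 37, leaving 2.

2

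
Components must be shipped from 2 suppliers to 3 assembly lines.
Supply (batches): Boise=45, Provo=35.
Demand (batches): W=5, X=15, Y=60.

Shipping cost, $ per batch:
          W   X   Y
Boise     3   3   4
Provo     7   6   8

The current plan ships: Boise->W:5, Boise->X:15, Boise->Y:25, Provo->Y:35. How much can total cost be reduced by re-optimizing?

15

Current plan cost = 5·3 + 15·3 + 25·4 + 35·8 = $440.
Optimal plan:
  Boise–W: 5 batches
  Boise–Y: 40 batches
  Provo–X: 15 batches
  Provo–Y: 20 batches
Optimal cost = $425.
Saving = 440 − 425 = $15.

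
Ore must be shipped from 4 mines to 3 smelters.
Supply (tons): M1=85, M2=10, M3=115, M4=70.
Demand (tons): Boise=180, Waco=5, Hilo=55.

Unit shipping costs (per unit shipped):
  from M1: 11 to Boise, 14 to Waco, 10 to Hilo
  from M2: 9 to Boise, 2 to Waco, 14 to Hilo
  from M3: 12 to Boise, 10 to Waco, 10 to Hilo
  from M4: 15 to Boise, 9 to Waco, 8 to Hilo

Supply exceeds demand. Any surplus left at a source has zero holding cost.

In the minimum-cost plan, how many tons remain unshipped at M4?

15

Minimum-cost shipments:
  M1–Boise: 85 tons
  M2–Boise: 5 tons
  M2–Waco: 5 tons
  M3–Boise: 90 tons
  M4–Hilo: 55 tons
Total cost = 2510.
M4 ships 55 of its 70, leaving 15.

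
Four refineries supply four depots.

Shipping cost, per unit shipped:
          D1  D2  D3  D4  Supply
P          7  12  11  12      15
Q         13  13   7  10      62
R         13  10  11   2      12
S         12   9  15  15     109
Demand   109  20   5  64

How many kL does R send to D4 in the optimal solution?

12

Solving gives:
  P to D1: 15 kL
  Q to D1: 5 kL
  Q to D3: 5 kL
  Q to D4: 52 kL
  R to D4: 12 kL
  S to D1: 89 kL
  S to D2: 20 kL
Total cost = 1997.
So R→D4 carries 12 kL.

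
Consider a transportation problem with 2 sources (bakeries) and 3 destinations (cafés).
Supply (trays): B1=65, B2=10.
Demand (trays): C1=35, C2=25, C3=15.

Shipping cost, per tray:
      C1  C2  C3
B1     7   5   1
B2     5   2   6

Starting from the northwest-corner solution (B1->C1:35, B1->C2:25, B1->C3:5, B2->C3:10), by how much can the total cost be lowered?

80

Current plan cost = 35·7 + 25·5 + 5·1 + 10·6 = 435.
Optimal plan:
  B1->C1: 35 trays
  B1->C2: 15 trays
  B1->C3: 15 trays
  B2->C2: 10 trays
Optimal cost = 355.
Saving = 435 − 355 = 80.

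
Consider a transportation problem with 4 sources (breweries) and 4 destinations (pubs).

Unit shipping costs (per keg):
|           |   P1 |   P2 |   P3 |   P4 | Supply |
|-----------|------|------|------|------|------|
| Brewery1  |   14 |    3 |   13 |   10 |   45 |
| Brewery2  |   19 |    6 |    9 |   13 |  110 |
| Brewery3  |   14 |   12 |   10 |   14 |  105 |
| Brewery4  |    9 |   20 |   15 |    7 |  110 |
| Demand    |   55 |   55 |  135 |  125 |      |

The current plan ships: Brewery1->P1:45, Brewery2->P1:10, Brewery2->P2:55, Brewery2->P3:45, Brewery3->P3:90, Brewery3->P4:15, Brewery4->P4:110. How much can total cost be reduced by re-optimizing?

Current plan cost = 45·14 + 10·19 + 55·6 + 45·9 + 90·10 + 15·14 + 110·7 = 3435.
Optimal plan:
  Brewery1→P2: 45 × 3 = 135
  Brewery2→P2: 10 × 6 = 60
  Brewery2→P3: 85 × 9 = 765
  Brewery2→P4: 15 × 13 = 195
  Brewery3→P1: 55 × 14 = 770
  Brewery3→P3: 50 × 10 = 500
  Brewery4→P4: 110 × 7 = 770
Optimal cost = 3195.
Saving = 3435 − 3195 = 240.

240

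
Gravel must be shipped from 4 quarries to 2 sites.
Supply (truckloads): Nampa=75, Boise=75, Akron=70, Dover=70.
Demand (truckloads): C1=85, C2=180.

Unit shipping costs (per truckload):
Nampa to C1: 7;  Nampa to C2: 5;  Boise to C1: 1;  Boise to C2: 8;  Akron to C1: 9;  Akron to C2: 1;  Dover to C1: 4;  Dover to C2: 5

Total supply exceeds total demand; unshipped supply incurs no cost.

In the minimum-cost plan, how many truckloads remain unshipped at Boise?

Minimum-cost shipments:
  Nampa–C2: 75 × 5 = 375
  Boise–C1: 75 × 1 = 75
  Akron–C2: 70 × 1 = 70
  Dover–C1: 10 × 4 = 40
  Dover–C2: 35 × 5 = 175
Total cost = 735.
Boise ships 75 of its 75, leaving 0.

0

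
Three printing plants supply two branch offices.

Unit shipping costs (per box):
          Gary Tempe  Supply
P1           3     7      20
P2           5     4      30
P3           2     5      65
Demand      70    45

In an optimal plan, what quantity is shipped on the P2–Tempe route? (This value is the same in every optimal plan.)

30

Optimal shipments:
  P1→Gary: 20 × 3 = 60
  P2→Tempe: 30 × 4 = 120
  P3→Gary: 50 × 2 = 100
  P3→Tempe: 15 × 5 = 75
Total cost = 355.
So P2→Tempe carries 30 boxes.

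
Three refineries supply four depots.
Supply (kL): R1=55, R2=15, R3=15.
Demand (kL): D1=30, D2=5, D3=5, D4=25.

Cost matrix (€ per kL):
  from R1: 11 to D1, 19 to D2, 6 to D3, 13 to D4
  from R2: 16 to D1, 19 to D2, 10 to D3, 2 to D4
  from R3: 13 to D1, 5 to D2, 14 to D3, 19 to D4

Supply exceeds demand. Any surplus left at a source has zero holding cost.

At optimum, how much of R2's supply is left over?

Minimum-cost shipments:
  R1 to D1: 30 × €11 = €330
  R1 to D3: 5 × €6 = €30
  R1 to D4: 10 × €13 = €130
  R2 to D4: 15 × €2 = €30
  R3 to D2: 5 × €5 = €25
Total cost = €545.
R2 ships 15 of its 15, leaving 0.

0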